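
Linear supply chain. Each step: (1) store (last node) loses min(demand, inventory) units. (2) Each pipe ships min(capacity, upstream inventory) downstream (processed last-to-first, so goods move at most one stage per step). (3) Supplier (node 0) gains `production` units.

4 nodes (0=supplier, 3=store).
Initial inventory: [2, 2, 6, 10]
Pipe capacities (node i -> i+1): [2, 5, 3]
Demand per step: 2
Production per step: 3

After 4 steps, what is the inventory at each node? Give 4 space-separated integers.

Step 1: demand=2,sold=2 ship[2->3]=3 ship[1->2]=2 ship[0->1]=2 prod=3 -> inv=[3 2 5 11]
Step 2: demand=2,sold=2 ship[2->3]=3 ship[1->2]=2 ship[0->1]=2 prod=3 -> inv=[4 2 4 12]
Step 3: demand=2,sold=2 ship[2->3]=3 ship[1->2]=2 ship[0->1]=2 prod=3 -> inv=[5 2 3 13]
Step 4: demand=2,sold=2 ship[2->3]=3 ship[1->2]=2 ship[0->1]=2 prod=3 -> inv=[6 2 2 14]

6 2 2 14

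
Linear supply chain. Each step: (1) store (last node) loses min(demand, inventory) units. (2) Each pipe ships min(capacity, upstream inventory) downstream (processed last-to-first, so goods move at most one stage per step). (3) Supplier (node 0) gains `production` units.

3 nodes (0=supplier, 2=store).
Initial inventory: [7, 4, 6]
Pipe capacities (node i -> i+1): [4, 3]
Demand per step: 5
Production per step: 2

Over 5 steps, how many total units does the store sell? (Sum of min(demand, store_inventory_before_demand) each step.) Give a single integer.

Answer: 18

Derivation:
Step 1: sold=5 (running total=5) -> [5 5 4]
Step 2: sold=4 (running total=9) -> [3 6 3]
Step 3: sold=3 (running total=12) -> [2 6 3]
Step 4: sold=3 (running total=15) -> [2 5 3]
Step 5: sold=3 (running total=18) -> [2 4 3]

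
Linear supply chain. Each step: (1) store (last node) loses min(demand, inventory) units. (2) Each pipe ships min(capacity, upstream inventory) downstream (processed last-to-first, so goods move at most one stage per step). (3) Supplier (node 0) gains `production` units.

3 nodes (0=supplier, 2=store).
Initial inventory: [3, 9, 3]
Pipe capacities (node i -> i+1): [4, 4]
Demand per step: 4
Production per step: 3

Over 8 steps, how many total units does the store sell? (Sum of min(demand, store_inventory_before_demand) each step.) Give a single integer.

Answer: 30

Derivation:
Step 1: sold=3 (running total=3) -> [3 8 4]
Step 2: sold=4 (running total=7) -> [3 7 4]
Step 3: sold=4 (running total=11) -> [3 6 4]
Step 4: sold=4 (running total=15) -> [3 5 4]
Step 5: sold=4 (running total=19) -> [3 4 4]
Step 6: sold=4 (running total=23) -> [3 3 4]
Step 7: sold=4 (running total=27) -> [3 3 3]
Step 8: sold=3 (running total=30) -> [3 3 3]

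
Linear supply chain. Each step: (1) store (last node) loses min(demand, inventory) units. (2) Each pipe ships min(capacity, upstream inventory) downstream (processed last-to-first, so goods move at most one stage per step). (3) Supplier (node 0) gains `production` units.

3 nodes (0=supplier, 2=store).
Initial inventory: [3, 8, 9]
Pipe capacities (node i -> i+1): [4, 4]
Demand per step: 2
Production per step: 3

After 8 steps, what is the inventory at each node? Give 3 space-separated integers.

Step 1: demand=2,sold=2 ship[1->2]=4 ship[0->1]=3 prod=3 -> inv=[3 7 11]
Step 2: demand=2,sold=2 ship[1->2]=4 ship[0->1]=3 prod=3 -> inv=[3 6 13]
Step 3: demand=2,sold=2 ship[1->2]=4 ship[0->1]=3 prod=3 -> inv=[3 5 15]
Step 4: demand=2,sold=2 ship[1->2]=4 ship[0->1]=3 prod=3 -> inv=[3 4 17]
Step 5: demand=2,sold=2 ship[1->2]=4 ship[0->1]=3 prod=3 -> inv=[3 3 19]
Step 6: demand=2,sold=2 ship[1->2]=3 ship[0->1]=3 prod=3 -> inv=[3 3 20]
Step 7: demand=2,sold=2 ship[1->2]=3 ship[0->1]=3 prod=3 -> inv=[3 3 21]
Step 8: demand=2,sold=2 ship[1->2]=3 ship[0->1]=3 prod=3 -> inv=[3 3 22]

3 3 22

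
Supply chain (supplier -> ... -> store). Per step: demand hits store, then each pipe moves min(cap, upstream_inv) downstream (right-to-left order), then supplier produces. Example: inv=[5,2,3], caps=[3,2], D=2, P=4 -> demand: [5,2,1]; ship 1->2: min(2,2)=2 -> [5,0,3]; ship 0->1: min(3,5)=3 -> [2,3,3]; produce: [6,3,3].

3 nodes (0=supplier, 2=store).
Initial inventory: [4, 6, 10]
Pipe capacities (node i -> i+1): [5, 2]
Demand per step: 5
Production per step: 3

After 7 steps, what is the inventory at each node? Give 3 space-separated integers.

Step 1: demand=5,sold=5 ship[1->2]=2 ship[0->1]=4 prod=3 -> inv=[3 8 7]
Step 2: demand=5,sold=5 ship[1->2]=2 ship[0->1]=3 prod=3 -> inv=[3 9 4]
Step 3: demand=5,sold=4 ship[1->2]=2 ship[0->1]=3 prod=3 -> inv=[3 10 2]
Step 4: demand=5,sold=2 ship[1->2]=2 ship[0->1]=3 prod=3 -> inv=[3 11 2]
Step 5: demand=5,sold=2 ship[1->2]=2 ship[0->1]=3 prod=3 -> inv=[3 12 2]
Step 6: demand=5,sold=2 ship[1->2]=2 ship[0->1]=3 prod=3 -> inv=[3 13 2]
Step 7: demand=5,sold=2 ship[1->2]=2 ship[0->1]=3 prod=3 -> inv=[3 14 2]

3 14 2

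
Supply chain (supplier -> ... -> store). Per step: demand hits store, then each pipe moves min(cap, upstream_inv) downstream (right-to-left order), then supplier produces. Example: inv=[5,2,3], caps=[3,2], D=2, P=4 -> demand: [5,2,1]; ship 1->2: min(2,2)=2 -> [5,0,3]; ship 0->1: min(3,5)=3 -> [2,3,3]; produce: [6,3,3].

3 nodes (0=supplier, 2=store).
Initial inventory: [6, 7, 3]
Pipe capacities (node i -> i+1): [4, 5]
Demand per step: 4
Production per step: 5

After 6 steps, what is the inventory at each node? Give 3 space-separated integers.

Step 1: demand=4,sold=3 ship[1->2]=5 ship[0->1]=4 prod=5 -> inv=[7 6 5]
Step 2: demand=4,sold=4 ship[1->2]=5 ship[0->1]=4 prod=5 -> inv=[8 5 6]
Step 3: demand=4,sold=4 ship[1->2]=5 ship[0->1]=4 prod=5 -> inv=[9 4 7]
Step 4: demand=4,sold=4 ship[1->2]=4 ship[0->1]=4 prod=5 -> inv=[10 4 7]
Step 5: demand=4,sold=4 ship[1->2]=4 ship[0->1]=4 prod=5 -> inv=[11 4 7]
Step 6: demand=4,sold=4 ship[1->2]=4 ship[0->1]=4 prod=5 -> inv=[12 4 7]

12 4 7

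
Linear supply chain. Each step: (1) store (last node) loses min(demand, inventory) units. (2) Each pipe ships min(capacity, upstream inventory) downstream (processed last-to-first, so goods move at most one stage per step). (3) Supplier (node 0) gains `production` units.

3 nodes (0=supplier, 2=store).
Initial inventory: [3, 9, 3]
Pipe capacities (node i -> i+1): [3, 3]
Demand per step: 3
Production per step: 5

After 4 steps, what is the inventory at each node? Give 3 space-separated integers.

Step 1: demand=3,sold=3 ship[1->2]=3 ship[0->1]=3 prod=5 -> inv=[5 9 3]
Step 2: demand=3,sold=3 ship[1->2]=3 ship[0->1]=3 prod=5 -> inv=[7 9 3]
Step 3: demand=3,sold=3 ship[1->2]=3 ship[0->1]=3 prod=5 -> inv=[9 9 3]
Step 4: demand=3,sold=3 ship[1->2]=3 ship[0->1]=3 prod=5 -> inv=[11 9 3]

11 9 3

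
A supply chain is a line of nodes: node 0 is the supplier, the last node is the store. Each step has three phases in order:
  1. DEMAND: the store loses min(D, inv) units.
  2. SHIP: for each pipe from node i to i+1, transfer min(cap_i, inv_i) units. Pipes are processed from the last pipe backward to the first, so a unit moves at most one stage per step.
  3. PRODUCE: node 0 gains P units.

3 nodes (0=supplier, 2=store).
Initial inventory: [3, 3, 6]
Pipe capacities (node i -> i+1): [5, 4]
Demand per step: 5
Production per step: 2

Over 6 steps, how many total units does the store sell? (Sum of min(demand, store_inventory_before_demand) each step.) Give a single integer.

Answer: 18

Derivation:
Step 1: sold=5 (running total=5) -> [2 3 4]
Step 2: sold=4 (running total=9) -> [2 2 3]
Step 3: sold=3 (running total=12) -> [2 2 2]
Step 4: sold=2 (running total=14) -> [2 2 2]
Step 5: sold=2 (running total=16) -> [2 2 2]
Step 6: sold=2 (running total=18) -> [2 2 2]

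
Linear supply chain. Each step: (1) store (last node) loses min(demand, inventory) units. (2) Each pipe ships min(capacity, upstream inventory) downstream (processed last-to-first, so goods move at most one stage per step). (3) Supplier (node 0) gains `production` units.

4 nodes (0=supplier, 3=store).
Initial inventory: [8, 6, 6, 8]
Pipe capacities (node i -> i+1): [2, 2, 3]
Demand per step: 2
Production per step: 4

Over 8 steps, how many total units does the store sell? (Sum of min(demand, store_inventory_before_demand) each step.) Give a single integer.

Answer: 16

Derivation:
Step 1: sold=2 (running total=2) -> [10 6 5 9]
Step 2: sold=2 (running total=4) -> [12 6 4 10]
Step 3: sold=2 (running total=6) -> [14 6 3 11]
Step 4: sold=2 (running total=8) -> [16 6 2 12]
Step 5: sold=2 (running total=10) -> [18 6 2 12]
Step 6: sold=2 (running total=12) -> [20 6 2 12]
Step 7: sold=2 (running total=14) -> [22 6 2 12]
Step 8: sold=2 (running total=16) -> [24 6 2 12]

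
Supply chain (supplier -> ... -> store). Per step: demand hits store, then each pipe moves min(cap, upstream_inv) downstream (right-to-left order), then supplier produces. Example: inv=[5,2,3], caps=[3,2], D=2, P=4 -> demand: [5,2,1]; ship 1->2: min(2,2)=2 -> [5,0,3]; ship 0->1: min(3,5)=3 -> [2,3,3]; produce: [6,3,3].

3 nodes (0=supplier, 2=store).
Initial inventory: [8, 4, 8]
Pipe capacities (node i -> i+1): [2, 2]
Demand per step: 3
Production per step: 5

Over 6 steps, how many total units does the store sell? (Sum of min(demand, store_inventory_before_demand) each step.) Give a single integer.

Answer: 18

Derivation:
Step 1: sold=3 (running total=3) -> [11 4 7]
Step 2: sold=3 (running total=6) -> [14 4 6]
Step 3: sold=3 (running total=9) -> [17 4 5]
Step 4: sold=3 (running total=12) -> [20 4 4]
Step 5: sold=3 (running total=15) -> [23 4 3]
Step 6: sold=3 (running total=18) -> [26 4 2]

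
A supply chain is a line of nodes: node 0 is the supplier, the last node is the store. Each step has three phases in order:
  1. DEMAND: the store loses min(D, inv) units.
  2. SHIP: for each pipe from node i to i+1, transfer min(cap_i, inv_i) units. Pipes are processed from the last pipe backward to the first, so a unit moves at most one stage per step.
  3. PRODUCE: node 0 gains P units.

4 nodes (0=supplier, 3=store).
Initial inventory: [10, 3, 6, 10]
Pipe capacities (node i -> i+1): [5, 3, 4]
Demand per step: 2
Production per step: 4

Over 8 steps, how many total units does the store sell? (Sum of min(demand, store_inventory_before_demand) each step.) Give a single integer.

Step 1: sold=2 (running total=2) -> [9 5 5 12]
Step 2: sold=2 (running total=4) -> [8 7 4 14]
Step 3: sold=2 (running total=6) -> [7 9 3 16]
Step 4: sold=2 (running total=8) -> [6 11 3 17]
Step 5: sold=2 (running total=10) -> [5 13 3 18]
Step 6: sold=2 (running total=12) -> [4 15 3 19]
Step 7: sold=2 (running total=14) -> [4 16 3 20]
Step 8: sold=2 (running total=16) -> [4 17 3 21]

Answer: 16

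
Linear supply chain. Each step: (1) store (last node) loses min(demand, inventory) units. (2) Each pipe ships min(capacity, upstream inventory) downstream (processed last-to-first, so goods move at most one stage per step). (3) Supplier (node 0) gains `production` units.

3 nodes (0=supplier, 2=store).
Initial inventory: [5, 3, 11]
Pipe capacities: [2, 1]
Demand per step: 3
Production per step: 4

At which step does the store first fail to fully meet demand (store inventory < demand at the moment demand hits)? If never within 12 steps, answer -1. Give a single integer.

Step 1: demand=3,sold=3 ship[1->2]=1 ship[0->1]=2 prod=4 -> [7 4 9]
Step 2: demand=3,sold=3 ship[1->2]=1 ship[0->1]=2 prod=4 -> [9 5 7]
Step 3: demand=3,sold=3 ship[1->2]=1 ship[0->1]=2 prod=4 -> [11 6 5]
Step 4: demand=3,sold=3 ship[1->2]=1 ship[0->1]=2 prod=4 -> [13 7 3]
Step 5: demand=3,sold=3 ship[1->2]=1 ship[0->1]=2 prod=4 -> [15 8 1]
Step 6: demand=3,sold=1 ship[1->2]=1 ship[0->1]=2 prod=4 -> [17 9 1]
Step 7: demand=3,sold=1 ship[1->2]=1 ship[0->1]=2 prod=4 -> [19 10 1]
Step 8: demand=3,sold=1 ship[1->2]=1 ship[0->1]=2 prod=4 -> [21 11 1]
Step 9: demand=3,sold=1 ship[1->2]=1 ship[0->1]=2 prod=4 -> [23 12 1]
Step 10: demand=3,sold=1 ship[1->2]=1 ship[0->1]=2 prod=4 -> [25 13 1]
Step 11: demand=3,sold=1 ship[1->2]=1 ship[0->1]=2 prod=4 -> [27 14 1]
Step 12: demand=3,sold=1 ship[1->2]=1 ship[0->1]=2 prod=4 -> [29 15 1]
First stockout at step 6

6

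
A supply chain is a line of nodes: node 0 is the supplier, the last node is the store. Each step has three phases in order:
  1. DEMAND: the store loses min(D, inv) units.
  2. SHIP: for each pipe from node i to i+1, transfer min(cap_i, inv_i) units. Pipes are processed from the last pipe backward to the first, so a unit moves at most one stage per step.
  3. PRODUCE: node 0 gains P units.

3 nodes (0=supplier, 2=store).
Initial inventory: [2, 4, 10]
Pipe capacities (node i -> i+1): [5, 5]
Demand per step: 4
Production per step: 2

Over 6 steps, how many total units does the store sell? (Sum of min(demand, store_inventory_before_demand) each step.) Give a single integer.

Answer: 22

Derivation:
Step 1: sold=4 (running total=4) -> [2 2 10]
Step 2: sold=4 (running total=8) -> [2 2 8]
Step 3: sold=4 (running total=12) -> [2 2 6]
Step 4: sold=4 (running total=16) -> [2 2 4]
Step 5: sold=4 (running total=20) -> [2 2 2]
Step 6: sold=2 (running total=22) -> [2 2 2]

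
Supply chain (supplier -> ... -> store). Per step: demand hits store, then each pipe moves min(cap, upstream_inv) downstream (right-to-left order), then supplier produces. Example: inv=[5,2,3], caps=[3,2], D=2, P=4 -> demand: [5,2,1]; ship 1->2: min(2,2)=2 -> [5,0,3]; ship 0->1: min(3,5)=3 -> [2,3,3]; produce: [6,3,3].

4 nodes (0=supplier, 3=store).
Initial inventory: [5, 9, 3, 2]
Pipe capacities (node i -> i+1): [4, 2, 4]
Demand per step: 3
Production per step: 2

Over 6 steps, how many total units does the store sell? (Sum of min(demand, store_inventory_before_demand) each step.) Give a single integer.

Answer: 13

Derivation:
Step 1: sold=2 (running total=2) -> [3 11 2 3]
Step 2: sold=3 (running total=5) -> [2 12 2 2]
Step 3: sold=2 (running total=7) -> [2 12 2 2]
Step 4: sold=2 (running total=9) -> [2 12 2 2]
Step 5: sold=2 (running total=11) -> [2 12 2 2]
Step 6: sold=2 (running total=13) -> [2 12 2 2]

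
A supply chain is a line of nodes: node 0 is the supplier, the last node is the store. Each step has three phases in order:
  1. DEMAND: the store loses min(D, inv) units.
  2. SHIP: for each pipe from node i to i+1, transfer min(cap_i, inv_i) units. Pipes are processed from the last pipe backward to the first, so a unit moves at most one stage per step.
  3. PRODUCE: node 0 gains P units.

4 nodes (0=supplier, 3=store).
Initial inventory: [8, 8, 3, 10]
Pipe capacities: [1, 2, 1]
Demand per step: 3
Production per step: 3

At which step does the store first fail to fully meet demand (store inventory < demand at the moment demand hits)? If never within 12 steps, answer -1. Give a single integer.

Step 1: demand=3,sold=3 ship[2->3]=1 ship[1->2]=2 ship[0->1]=1 prod=3 -> [10 7 4 8]
Step 2: demand=3,sold=3 ship[2->3]=1 ship[1->2]=2 ship[0->1]=1 prod=3 -> [12 6 5 6]
Step 3: demand=3,sold=3 ship[2->3]=1 ship[1->2]=2 ship[0->1]=1 prod=3 -> [14 5 6 4]
Step 4: demand=3,sold=3 ship[2->3]=1 ship[1->2]=2 ship[0->1]=1 prod=3 -> [16 4 7 2]
Step 5: demand=3,sold=2 ship[2->3]=1 ship[1->2]=2 ship[0->1]=1 prod=3 -> [18 3 8 1]
Step 6: demand=3,sold=1 ship[2->3]=1 ship[1->2]=2 ship[0->1]=1 prod=3 -> [20 2 9 1]
Step 7: demand=3,sold=1 ship[2->3]=1 ship[1->2]=2 ship[0->1]=1 prod=3 -> [22 1 10 1]
Step 8: demand=3,sold=1 ship[2->3]=1 ship[1->2]=1 ship[0->1]=1 prod=3 -> [24 1 10 1]
Step 9: demand=3,sold=1 ship[2->3]=1 ship[1->2]=1 ship[0->1]=1 prod=3 -> [26 1 10 1]
Step 10: demand=3,sold=1 ship[2->3]=1 ship[1->2]=1 ship[0->1]=1 prod=3 -> [28 1 10 1]
Step 11: demand=3,sold=1 ship[2->3]=1 ship[1->2]=1 ship[0->1]=1 prod=3 -> [30 1 10 1]
Step 12: demand=3,sold=1 ship[2->3]=1 ship[1->2]=1 ship[0->1]=1 prod=3 -> [32 1 10 1]
First stockout at step 5

5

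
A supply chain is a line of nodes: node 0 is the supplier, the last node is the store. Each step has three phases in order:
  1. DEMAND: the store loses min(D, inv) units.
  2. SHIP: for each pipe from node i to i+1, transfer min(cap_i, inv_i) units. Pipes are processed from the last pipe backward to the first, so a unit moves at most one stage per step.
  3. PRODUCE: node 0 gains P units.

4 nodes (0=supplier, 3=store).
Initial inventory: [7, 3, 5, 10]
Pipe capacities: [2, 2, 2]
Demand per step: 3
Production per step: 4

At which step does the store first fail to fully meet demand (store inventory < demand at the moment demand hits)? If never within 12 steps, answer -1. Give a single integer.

Step 1: demand=3,sold=3 ship[2->3]=2 ship[1->2]=2 ship[0->1]=2 prod=4 -> [9 3 5 9]
Step 2: demand=3,sold=3 ship[2->3]=2 ship[1->2]=2 ship[0->1]=2 prod=4 -> [11 3 5 8]
Step 3: demand=3,sold=3 ship[2->3]=2 ship[1->2]=2 ship[0->1]=2 prod=4 -> [13 3 5 7]
Step 4: demand=3,sold=3 ship[2->3]=2 ship[1->2]=2 ship[0->1]=2 prod=4 -> [15 3 5 6]
Step 5: demand=3,sold=3 ship[2->3]=2 ship[1->2]=2 ship[0->1]=2 prod=4 -> [17 3 5 5]
Step 6: demand=3,sold=3 ship[2->3]=2 ship[1->2]=2 ship[0->1]=2 prod=4 -> [19 3 5 4]
Step 7: demand=3,sold=3 ship[2->3]=2 ship[1->2]=2 ship[0->1]=2 prod=4 -> [21 3 5 3]
Step 8: demand=3,sold=3 ship[2->3]=2 ship[1->2]=2 ship[0->1]=2 prod=4 -> [23 3 5 2]
Step 9: demand=3,sold=2 ship[2->3]=2 ship[1->2]=2 ship[0->1]=2 prod=4 -> [25 3 5 2]
Step 10: demand=3,sold=2 ship[2->3]=2 ship[1->2]=2 ship[0->1]=2 prod=4 -> [27 3 5 2]
Step 11: demand=3,sold=2 ship[2->3]=2 ship[1->2]=2 ship[0->1]=2 prod=4 -> [29 3 5 2]
Step 12: demand=3,sold=2 ship[2->3]=2 ship[1->2]=2 ship[0->1]=2 prod=4 -> [31 3 5 2]
First stockout at step 9

9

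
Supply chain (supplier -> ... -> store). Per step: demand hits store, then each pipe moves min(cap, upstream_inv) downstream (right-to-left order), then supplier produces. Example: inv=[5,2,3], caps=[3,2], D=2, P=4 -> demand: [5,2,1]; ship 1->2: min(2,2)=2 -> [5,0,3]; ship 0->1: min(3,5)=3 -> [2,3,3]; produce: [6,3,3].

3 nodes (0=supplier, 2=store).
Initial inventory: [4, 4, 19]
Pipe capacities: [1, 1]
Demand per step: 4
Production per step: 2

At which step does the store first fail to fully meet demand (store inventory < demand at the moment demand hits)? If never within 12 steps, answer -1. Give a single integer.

Step 1: demand=4,sold=4 ship[1->2]=1 ship[0->1]=1 prod=2 -> [5 4 16]
Step 2: demand=4,sold=4 ship[1->2]=1 ship[0->1]=1 prod=2 -> [6 4 13]
Step 3: demand=4,sold=4 ship[1->2]=1 ship[0->1]=1 prod=2 -> [7 4 10]
Step 4: demand=4,sold=4 ship[1->2]=1 ship[0->1]=1 prod=2 -> [8 4 7]
Step 5: demand=4,sold=4 ship[1->2]=1 ship[0->1]=1 prod=2 -> [9 4 4]
Step 6: demand=4,sold=4 ship[1->2]=1 ship[0->1]=1 prod=2 -> [10 4 1]
Step 7: demand=4,sold=1 ship[1->2]=1 ship[0->1]=1 prod=2 -> [11 4 1]
Step 8: demand=4,sold=1 ship[1->2]=1 ship[0->1]=1 prod=2 -> [12 4 1]
Step 9: demand=4,sold=1 ship[1->2]=1 ship[0->1]=1 prod=2 -> [13 4 1]
Step 10: demand=4,sold=1 ship[1->2]=1 ship[0->1]=1 prod=2 -> [14 4 1]
Step 11: demand=4,sold=1 ship[1->2]=1 ship[0->1]=1 prod=2 -> [15 4 1]
Step 12: demand=4,sold=1 ship[1->2]=1 ship[0->1]=1 prod=2 -> [16 4 1]
First stockout at step 7

7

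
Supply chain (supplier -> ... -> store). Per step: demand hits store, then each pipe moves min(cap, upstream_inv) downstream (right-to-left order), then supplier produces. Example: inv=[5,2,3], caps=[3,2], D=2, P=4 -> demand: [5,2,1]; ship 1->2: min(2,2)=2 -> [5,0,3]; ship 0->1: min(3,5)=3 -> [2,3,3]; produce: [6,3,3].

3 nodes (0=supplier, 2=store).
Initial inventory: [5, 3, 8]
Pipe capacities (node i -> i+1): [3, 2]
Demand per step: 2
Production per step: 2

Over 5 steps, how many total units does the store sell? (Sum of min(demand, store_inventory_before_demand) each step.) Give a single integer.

Answer: 10

Derivation:
Step 1: sold=2 (running total=2) -> [4 4 8]
Step 2: sold=2 (running total=4) -> [3 5 8]
Step 3: sold=2 (running total=6) -> [2 6 8]
Step 4: sold=2 (running total=8) -> [2 6 8]
Step 5: sold=2 (running total=10) -> [2 6 8]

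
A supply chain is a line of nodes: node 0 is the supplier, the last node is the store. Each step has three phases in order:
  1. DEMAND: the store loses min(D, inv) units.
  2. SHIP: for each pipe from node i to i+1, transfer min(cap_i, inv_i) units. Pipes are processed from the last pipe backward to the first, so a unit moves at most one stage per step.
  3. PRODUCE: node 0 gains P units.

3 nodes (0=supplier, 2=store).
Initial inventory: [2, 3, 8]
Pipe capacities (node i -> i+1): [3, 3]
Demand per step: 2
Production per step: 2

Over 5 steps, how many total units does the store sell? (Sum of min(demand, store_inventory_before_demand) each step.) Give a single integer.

Answer: 10

Derivation:
Step 1: sold=2 (running total=2) -> [2 2 9]
Step 2: sold=2 (running total=4) -> [2 2 9]
Step 3: sold=2 (running total=6) -> [2 2 9]
Step 4: sold=2 (running total=8) -> [2 2 9]
Step 5: sold=2 (running total=10) -> [2 2 9]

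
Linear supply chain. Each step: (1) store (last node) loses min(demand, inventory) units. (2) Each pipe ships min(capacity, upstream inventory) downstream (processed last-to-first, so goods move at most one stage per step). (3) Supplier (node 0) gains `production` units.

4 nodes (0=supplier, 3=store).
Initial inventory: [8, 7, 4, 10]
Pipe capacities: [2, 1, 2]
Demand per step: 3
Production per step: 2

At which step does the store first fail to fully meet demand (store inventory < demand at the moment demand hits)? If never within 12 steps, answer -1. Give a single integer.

Step 1: demand=3,sold=3 ship[2->3]=2 ship[1->2]=1 ship[0->1]=2 prod=2 -> [8 8 3 9]
Step 2: demand=3,sold=3 ship[2->3]=2 ship[1->2]=1 ship[0->1]=2 prod=2 -> [8 9 2 8]
Step 3: demand=3,sold=3 ship[2->3]=2 ship[1->2]=1 ship[0->1]=2 prod=2 -> [8 10 1 7]
Step 4: demand=3,sold=3 ship[2->3]=1 ship[1->2]=1 ship[0->1]=2 prod=2 -> [8 11 1 5]
Step 5: demand=3,sold=3 ship[2->3]=1 ship[1->2]=1 ship[0->1]=2 prod=2 -> [8 12 1 3]
Step 6: demand=3,sold=3 ship[2->3]=1 ship[1->2]=1 ship[0->1]=2 prod=2 -> [8 13 1 1]
Step 7: demand=3,sold=1 ship[2->3]=1 ship[1->2]=1 ship[0->1]=2 prod=2 -> [8 14 1 1]
Step 8: demand=3,sold=1 ship[2->3]=1 ship[1->2]=1 ship[0->1]=2 prod=2 -> [8 15 1 1]
Step 9: demand=3,sold=1 ship[2->3]=1 ship[1->2]=1 ship[0->1]=2 prod=2 -> [8 16 1 1]
Step 10: demand=3,sold=1 ship[2->3]=1 ship[1->2]=1 ship[0->1]=2 prod=2 -> [8 17 1 1]
Step 11: demand=3,sold=1 ship[2->3]=1 ship[1->2]=1 ship[0->1]=2 prod=2 -> [8 18 1 1]
Step 12: demand=3,sold=1 ship[2->3]=1 ship[1->2]=1 ship[0->1]=2 prod=2 -> [8 19 1 1]
First stockout at step 7

7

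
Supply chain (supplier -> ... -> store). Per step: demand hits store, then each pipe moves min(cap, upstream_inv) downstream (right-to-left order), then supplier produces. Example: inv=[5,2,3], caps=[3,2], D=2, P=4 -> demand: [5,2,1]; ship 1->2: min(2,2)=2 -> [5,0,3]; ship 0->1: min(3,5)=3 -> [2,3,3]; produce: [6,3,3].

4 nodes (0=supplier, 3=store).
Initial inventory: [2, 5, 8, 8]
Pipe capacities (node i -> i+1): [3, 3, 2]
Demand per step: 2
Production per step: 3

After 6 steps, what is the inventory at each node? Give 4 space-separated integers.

Step 1: demand=2,sold=2 ship[2->3]=2 ship[1->2]=3 ship[0->1]=2 prod=3 -> inv=[3 4 9 8]
Step 2: demand=2,sold=2 ship[2->3]=2 ship[1->2]=3 ship[0->1]=3 prod=3 -> inv=[3 4 10 8]
Step 3: demand=2,sold=2 ship[2->3]=2 ship[1->2]=3 ship[0->1]=3 prod=3 -> inv=[3 4 11 8]
Step 4: demand=2,sold=2 ship[2->3]=2 ship[1->2]=3 ship[0->1]=3 prod=3 -> inv=[3 4 12 8]
Step 5: demand=2,sold=2 ship[2->3]=2 ship[1->2]=3 ship[0->1]=3 prod=3 -> inv=[3 4 13 8]
Step 6: demand=2,sold=2 ship[2->3]=2 ship[1->2]=3 ship[0->1]=3 prod=3 -> inv=[3 4 14 8]

3 4 14 8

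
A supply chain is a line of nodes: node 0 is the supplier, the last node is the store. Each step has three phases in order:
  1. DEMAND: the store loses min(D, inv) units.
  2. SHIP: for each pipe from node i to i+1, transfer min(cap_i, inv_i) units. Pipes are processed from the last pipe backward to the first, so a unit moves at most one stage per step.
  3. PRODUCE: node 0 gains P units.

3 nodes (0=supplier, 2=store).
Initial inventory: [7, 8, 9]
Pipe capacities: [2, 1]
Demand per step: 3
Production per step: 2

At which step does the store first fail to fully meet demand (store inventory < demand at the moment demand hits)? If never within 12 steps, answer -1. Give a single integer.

Step 1: demand=3,sold=3 ship[1->2]=1 ship[0->1]=2 prod=2 -> [7 9 7]
Step 2: demand=3,sold=3 ship[1->2]=1 ship[0->1]=2 prod=2 -> [7 10 5]
Step 3: demand=3,sold=3 ship[1->2]=1 ship[0->1]=2 prod=2 -> [7 11 3]
Step 4: demand=3,sold=3 ship[1->2]=1 ship[0->1]=2 prod=2 -> [7 12 1]
Step 5: demand=3,sold=1 ship[1->2]=1 ship[0->1]=2 prod=2 -> [7 13 1]
Step 6: demand=3,sold=1 ship[1->2]=1 ship[0->1]=2 prod=2 -> [7 14 1]
Step 7: demand=3,sold=1 ship[1->2]=1 ship[0->1]=2 prod=2 -> [7 15 1]
Step 8: demand=3,sold=1 ship[1->2]=1 ship[0->1]=2 prod=2 -> [7 16 1]
Step 9: demand=3,sold=1 ship[1->2]=1 ship[0->1]=2 prod=2 -> [7 17 1]
Step 10: demand=3,sold=1 ship[1->2]=1 ship[0->1]=2 prod=2 -> [7 18 1]
Step 11: demand=3,sold=1 ship[1->2]=1 ship[0->1]=2 prod=2 -> [7 19 1]
Step 12: demand=3,sold=1 ship[1->2]=1 ship[0->1]=2 prod=2 -> [7 20 1]
First stockout at step 5

5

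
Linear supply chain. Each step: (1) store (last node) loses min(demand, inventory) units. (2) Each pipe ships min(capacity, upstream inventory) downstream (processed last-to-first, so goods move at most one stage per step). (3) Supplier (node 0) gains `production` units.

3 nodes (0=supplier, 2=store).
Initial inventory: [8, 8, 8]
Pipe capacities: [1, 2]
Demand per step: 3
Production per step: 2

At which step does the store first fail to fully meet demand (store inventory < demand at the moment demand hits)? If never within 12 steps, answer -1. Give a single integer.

Step 1: demand=3,sold=3 ship[1->2]=2 ship[0->1]=1 prod=2 -> [9 7 7]
Step 2: demand=3,sold=3 ship[1->2]=2 ship[0->1]=1 prod=2 -> [10 6 6]
Step 3: demand=3,sold=3 ship[1->2]=2 ship[0->1]=1 prod=2 -> [11 5 5]
Step 4: demand=3,sold=3 ship[1->2]=2 ship[0->1]=1 prod=2 -> [12 4 4]
Step 5: demand=3,sold=3 ship[1->2]=2 ship[0->1]=1 prod=2 -> [13 3 3]
Step 6: demand=3,sold=3 ship[1->2]=2 ship[0->1]=1 prod=2 -> [14 2 2]
Step 7: demand=3,sold=2 ship[1->2]=2 ship[0->1]=1 prod=2 -> [15 1 2]
Step 8: demand=3,sold=2 ship[1->2]=1 ship[0->1]=1 prod=2 -> [16 1 1]
Step 9: demand=3,sold=1 ship[1->2]=1 ship[0->1]=1 prod=2 -> [17 1 1]
Step 10: demand=3,sold=1 ship[1->2]=1 ship[0->1]=1 prod=2 -> [18 1 1]
Step 11: demand=3,sold=1 ship[1->2]=1 ship[0->1]=1 prod=2 -> [19 1 1]
Step 12: demand=3,sold=1 ship[1->2]=1 ship[0->1]=1 prod=2 -> [20 1 1]
First stockout at step 7

7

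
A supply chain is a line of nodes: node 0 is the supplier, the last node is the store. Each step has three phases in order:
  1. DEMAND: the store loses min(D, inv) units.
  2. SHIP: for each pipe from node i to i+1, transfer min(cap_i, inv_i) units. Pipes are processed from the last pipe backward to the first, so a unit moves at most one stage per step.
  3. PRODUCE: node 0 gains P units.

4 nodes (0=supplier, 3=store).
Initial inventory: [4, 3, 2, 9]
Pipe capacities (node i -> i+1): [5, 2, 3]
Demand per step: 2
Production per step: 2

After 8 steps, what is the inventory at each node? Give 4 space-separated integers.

Step 1: demand=2,sold=2 ship[2->3]=2 ship[1->2]=2 ship[0->1]=4 prod=2 -> inv=[2 5 2 9]
Step 2: demand=2,sold=2 ship[2->3]=2 ship[1->2]=2 ship[0->1]=2 prod=2 -> inv=[2 5 2 9]
Step 3: demand=2,sold=2 ship[2->3]=2 ship[1->2]=2 ship[0->1]=2 prod=2 -> inv=[2 5 2 9]
Step 4: demand=2,sold=2 ship[2->3]=2 ship[1->2]=2 ship[0->1]=2 prod=2 -> inv=[2 5 2 9]
Step 5: demand=2,sold=2 ship[2->3]=2 ship[1->2]=2 ship[0->1]=2 prod=2 -> inv=[2 5 2 9]
Step 6: demand=2,sold=2 ship[2->3]=2 ship[1->2]=2 ship[0->1]=2 prod=2 -> inv=[2 5 2 9]
Step 7: demand=2,sold=2 ship[2->3]=2 ship[1->2]=2 ship[0->1]=2 prod=2 -> inv=[2 5 2 9]
Step 8: demand=2,sold=2 ship[2->3]=2 ship[1->2]=2 ship[0->1]=2 prod=2 -> inv=[2 5 2 9]

2 5 2 9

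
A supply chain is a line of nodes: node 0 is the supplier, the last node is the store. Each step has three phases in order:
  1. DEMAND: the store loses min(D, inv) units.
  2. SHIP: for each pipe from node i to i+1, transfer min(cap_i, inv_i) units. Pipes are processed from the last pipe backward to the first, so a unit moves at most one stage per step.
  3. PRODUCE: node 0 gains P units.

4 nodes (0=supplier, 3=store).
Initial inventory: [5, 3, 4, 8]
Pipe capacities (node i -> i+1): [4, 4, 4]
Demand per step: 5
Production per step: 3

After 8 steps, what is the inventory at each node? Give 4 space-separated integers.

Step 1: demand=5,sold=5 ship[2->3]=4 ship[1->2]=3 ship[0->1]=4 prod=3 -> inv=[4 4 3 7]
Step 2: demand=5,sold=5 ship[2->3]=3 ship[1->2]=4 ship[0->1]=4 prod=3 -> inv=[3 4 4 5]
Step 3: demand=5,sold=5 ship[2->3]=4 ship[1->2]=4 ship[0->1]=3 prod=3 -> inv=[3 3 4 4]
Step 4: demand=5,sold=4 ship[2->3]=4 ship[1->2]=3 ship[0->1]=3 prod=3 -> inv=[3 3 3 4]
Step 5: demand=5,sold=4 ship[2->3]=3 ship[1->2]=3 ship[0->1]=3 prod=3 -> inv=[3 3 3 3]
Step 6: demand=5,sold=3 ship[2->3]=3 ship[1->2]=3 ship[0->1]=3 prod=3 -> inv=[3 3 3 3]
Step 7: demand=5,sold=3 ship[2->3]=3 ship[1->2]=3 ship[0->1]=3 prod=3 -> inv=[3 3 3 3]
Step 8: demand=5,sold=3 ship[2->3]=3 ship[1->2]=3 ship[0->1]=3 prod=3 -> inv=[3 3 3 3]

3 3 3 3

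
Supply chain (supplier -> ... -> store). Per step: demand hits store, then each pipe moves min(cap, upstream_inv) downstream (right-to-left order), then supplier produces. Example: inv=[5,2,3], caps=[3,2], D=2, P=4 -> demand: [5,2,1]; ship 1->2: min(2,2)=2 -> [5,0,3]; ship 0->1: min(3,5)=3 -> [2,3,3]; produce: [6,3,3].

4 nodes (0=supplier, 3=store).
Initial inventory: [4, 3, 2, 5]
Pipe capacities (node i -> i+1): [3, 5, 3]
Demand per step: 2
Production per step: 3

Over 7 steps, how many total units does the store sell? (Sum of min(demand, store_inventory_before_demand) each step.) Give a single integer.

Step 1: sold=2 (running total=2) -> [4 3 3 5]
Step 2: sold=2 (running total=4) -> [4 3 3 6]
Step 3: sold=2 (running total=6) -> [4 3 3 7]
Step 4: sold=2 (running total=8) -> [4 3 3 8]
Step 5: sold=2 (running total=10) -> [4 3 3 9]
Step 6: sold=2 (running total=12) -> [4 3 3 10]
Step 7: sold=2 (running total=14) -> [4 3 3 11]

Answer: 14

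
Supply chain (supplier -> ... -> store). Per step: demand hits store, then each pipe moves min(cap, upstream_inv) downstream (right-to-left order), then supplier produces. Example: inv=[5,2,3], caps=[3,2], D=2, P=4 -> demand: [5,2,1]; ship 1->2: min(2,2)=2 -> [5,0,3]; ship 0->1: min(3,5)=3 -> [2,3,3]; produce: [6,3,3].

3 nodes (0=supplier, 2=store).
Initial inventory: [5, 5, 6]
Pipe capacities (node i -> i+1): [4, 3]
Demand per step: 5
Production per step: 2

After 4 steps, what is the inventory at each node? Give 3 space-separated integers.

Step 1: demand=5,sold=5 ship[1->2]=3 ship[0->1]=4 prod=2 -> inv=[3 6 4]
Step 2: demand=5,sold=4 ship[1->2]=3 ship[0->1]=3 prod=2 -> inv=[2 6 3]
Step 3: demand=5,sold=3 ship[1->2]=3 ship[0->1]=2 prod=2 -> inv=[2 5 3]
Step 4: demand=5,sold=3 ship[1->2]=3 ship[0->1]=2 prod=2 -> inv=[2 4 3]

2 4 3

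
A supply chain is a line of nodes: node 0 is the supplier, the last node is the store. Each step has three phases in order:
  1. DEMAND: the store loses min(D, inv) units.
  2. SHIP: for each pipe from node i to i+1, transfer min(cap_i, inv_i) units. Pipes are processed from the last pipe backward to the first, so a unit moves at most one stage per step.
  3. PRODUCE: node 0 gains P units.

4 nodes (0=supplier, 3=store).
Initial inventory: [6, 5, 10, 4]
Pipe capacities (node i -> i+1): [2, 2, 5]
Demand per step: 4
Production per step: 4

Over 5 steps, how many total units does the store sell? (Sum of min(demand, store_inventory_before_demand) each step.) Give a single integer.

Answer: 20

Derivation:
Step 1: sold=4 (running total=4) -> [8 5 7 5]
Step 2: sold=4 (running total=8) -> [10 5 4 6]
Step 3: sold=4 (running total=12) -> [12 5 2 6]
Step 4: sold=4 (running total=16) -> [14 5 2 4]
Step 5: sold=4 (running total=20) -> [16 5 2 2]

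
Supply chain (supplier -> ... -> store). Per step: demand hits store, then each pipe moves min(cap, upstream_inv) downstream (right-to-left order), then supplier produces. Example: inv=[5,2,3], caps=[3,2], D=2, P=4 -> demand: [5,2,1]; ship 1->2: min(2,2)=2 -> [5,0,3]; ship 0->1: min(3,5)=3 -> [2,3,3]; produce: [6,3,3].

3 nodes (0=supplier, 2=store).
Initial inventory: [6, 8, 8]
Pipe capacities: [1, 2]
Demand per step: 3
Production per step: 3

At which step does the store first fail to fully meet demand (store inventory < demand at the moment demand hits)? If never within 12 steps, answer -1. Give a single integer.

Step 1: demand=3,sold=3 ship[1->2]=2 ship[0->1]=1 prod=3 -> [8 7 7]
Step 2: demand=3,sold=3 ship[1->2]=2 ship[0->1]=1 prod=3 -> [10 6 6]
Step 3: demand=3,sold=3 ship[1->2]=2 ship[0->1]=1 prod=3 -> [12 5 5]
Step 4: demand=3,sold=3 ship[1->2]=2 ship[0->1]=1 prod=3 -> [14 4 4]
Step 5: demand=3,sold=3 ship[1->2]=2 ship[0->1]=1 prod=3 -> [16 3 3]
Step 6: demand=3,sold=3 ship[1->2]=2 ship[0->1]=1 prod=3 -> [18 2 2]
Step 7: demand=3,sold=2 ship[1->2]=2 ship[0->1]=1 prod=3 -> [20 1 2]
Step 8: demand=3,sold=2 ship[1->2]=1 ship[0->1]=1 prod=3 -> [22 1 1]
Step 9: demand=3,sold=1 ship[1->2]=1 ship[0->1]=1 prod=3 -> [24 1 1]
Step 10: demand=3,sold=1 ship[1->2]=1 ship[0->1]=1 prod=3 -> [26 1 1]
Step 11: demand=3,sold=1 ship[1->2]=1 ship[0->1]=1 prod=3 -> [28 1 1]
Step 12: demand=3,sold=1 ship[1->2]=1 ship[0->1]=1 prod=3 -> [30 1 1]
First stockout at step 7

7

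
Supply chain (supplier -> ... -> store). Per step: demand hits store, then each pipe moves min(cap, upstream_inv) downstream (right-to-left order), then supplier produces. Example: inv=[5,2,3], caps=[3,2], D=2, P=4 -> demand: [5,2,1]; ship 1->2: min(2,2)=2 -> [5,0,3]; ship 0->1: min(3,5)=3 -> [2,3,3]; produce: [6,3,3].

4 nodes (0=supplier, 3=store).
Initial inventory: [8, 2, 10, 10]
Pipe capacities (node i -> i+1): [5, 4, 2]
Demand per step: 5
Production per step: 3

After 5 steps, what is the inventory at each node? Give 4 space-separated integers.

Step 1: demand=5,sold=5 ship[2->3]=2 ship[1->2]=2 ship[0->1]=5 prod=3 -> inv=[6 5 10 7]
Step 2: demand=5,sold=5 ship[2->3]=2 ship[1->2]=4 ship[0->1]=5 prod=3 -> inv=[4 6 12 4]
Step 3: demand=5,sold=4 ship[2->3]=2 ship[1->2]=4 ship[0->1]=4 prod=3 -> inv=[3 6 14 2]
Step 4: demand=5,sold=2 ship[2->3]=2 ship[1->2]=4 ship[0->1]=3 prod=3 -> inv=[3 5 16 2]
Step 5: demand=5,sold=2 ship[2->3]=2 ship[1->2]=4 ship[0->1]=3 prod=3 -> inv=[3 4 18 2]

3 4 18 2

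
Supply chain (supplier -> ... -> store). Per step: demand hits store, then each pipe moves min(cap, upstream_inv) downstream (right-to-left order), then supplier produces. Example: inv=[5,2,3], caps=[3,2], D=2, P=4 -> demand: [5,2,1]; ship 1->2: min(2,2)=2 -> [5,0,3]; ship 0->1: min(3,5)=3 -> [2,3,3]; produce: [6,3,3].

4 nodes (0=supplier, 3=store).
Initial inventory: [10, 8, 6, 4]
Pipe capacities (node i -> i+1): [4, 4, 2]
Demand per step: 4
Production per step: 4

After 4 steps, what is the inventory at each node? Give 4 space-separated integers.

Step 1: demand=4,sold=4 ship[2->3]=2 ship[1->2]=4 ship[0->1]=4 prod=4 -> inv=[10 8 8 2]
Step 2: demand=4,sold=2 ship[2->3]=2 ship[1->2]=4 ship[0->1]=4 prod=4 -> inv=[10 8 10 2]
Step 3: demand=4,sold=2 ship[2->3]=2 ship[1->2]=4 ship[0->1]=4 prod=4 -> inv=[10 8 12 2]
Step 4: demand=4,sold=2 ship[2->3]=2 ship[1->2]=4 ship[0->1]=4 prod=4 -> inv=[10 8 14 2]

10 8 14 2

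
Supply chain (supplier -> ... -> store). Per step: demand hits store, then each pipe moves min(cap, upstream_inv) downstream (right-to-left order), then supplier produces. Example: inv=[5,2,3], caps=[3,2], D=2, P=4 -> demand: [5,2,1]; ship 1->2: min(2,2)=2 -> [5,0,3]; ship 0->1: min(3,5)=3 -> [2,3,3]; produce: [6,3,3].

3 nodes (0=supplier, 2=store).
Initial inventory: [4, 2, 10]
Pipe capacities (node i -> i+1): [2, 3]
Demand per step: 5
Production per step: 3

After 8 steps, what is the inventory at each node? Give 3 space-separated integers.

Step 1: demand=5,sold=5 ship[1->2]=2 ship[0->1]=2 prod=3 -> inv=[5 2 7]
Step 2: demand=5,sold=5 ship[1->2]=2 ship[0->1]=2 prod=3 -> inv=[6 2 4]
Step 3: demand=5,sold=4 ship[1->2]=2 ship[0->1]=2 prod=3 -> inv=[7 2 2]
Step 4: demand=5,sold=2 ship[1->2]=2 ship[0->1]=2 prod=3 -> inv=[8 2 2]
Step 5: demand=5,sold=2 ship[1->2]=2 ship[0->1]=2 prod=3 -> inv=[9 2 2]
Step 6: demand=5,sold=2 ship[1->2]=2 ship[0->1]=2 prod=3 -> inv=[10 2 2]
Step 7: demand=5,sold=2 ship[1->2]=2 ship[0->1]=2 prod=3 -> inv=[11 2 2]
Step 8: demand=5,sold=2 ship[1->2]=2 ship[0->1]=2 prod=3 -> inv=[12 2 2]

12 2 2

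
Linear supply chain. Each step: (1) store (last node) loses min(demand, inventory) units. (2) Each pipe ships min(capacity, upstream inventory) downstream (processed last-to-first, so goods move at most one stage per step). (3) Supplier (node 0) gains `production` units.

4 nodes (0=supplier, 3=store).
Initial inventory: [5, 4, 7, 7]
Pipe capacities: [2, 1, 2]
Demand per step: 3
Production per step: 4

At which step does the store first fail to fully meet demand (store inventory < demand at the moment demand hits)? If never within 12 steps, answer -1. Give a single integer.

Step 1: demand=3,sold=3 ship[2->3]=2 ship[1->2]=1 ship[0->1]=2 prod=4 -> [7 5 6 6]
Step 2: demand=3,sold=3 ship[2->3]=2 ship[1->2]=1 ship[0->1]=2 prod=4 -> [9 6 5 5]
Step 3: demand=3,sold=3 ship[2->3]=2 ship[1->2]=1 ship[0->1]=2 prod=4 -> [11 7 4 4]
Step 4: demand=3,sold=3 ship[2->3]=2 ship[1->2]=1 ship[0->1]=2 prod=4 -> [13 8 3 3]
Step 5: demand=3,sold=3 ship[2->3]=2 ship[1->2]=1 ship[0->1]=2 prod=4 -> [15 9 2 2]
Step 6: demand=3,sold=2 ship[2->3]=2 ship[1->2]=1 ship[0->1]=2 prod=4 -> [17 10 1 2]
Step 7: demand=3,sold=2 ship[2->3]=1 ship[1->2]=1 ship[0->1]=2 prod=4 -> [19 11 1 1]
Step 8: demand=3,sold=1 ship[2->3]=1 ship[1->2]=1 ship[0->1]=2 prod=4 -> [21 12 1 1]
Step 9: demand=3,sold=1 ship[2->3]=1 ship[1->2]=1 ship[0->1]=2 prod=4 -> [23 13 1 1]
Step 10: demand=3,sold=1 ship[2->3]=1 ship[1->2]=1 ship[0->1]=2 prod=4 -> [25 14 1 1]
Step 11: demand=3,sold=1 ship[2->3]=1 ship[1->2]=1 ship[0->1]=2 prod=4 -> [27 15 1 1]
Step 12: demand=3,sold=1 ship[2->3]=1 ship[1->2]=1 ship[0->1]=2 prod=4 -> [29 16 1 1]
First stockout at step 6

6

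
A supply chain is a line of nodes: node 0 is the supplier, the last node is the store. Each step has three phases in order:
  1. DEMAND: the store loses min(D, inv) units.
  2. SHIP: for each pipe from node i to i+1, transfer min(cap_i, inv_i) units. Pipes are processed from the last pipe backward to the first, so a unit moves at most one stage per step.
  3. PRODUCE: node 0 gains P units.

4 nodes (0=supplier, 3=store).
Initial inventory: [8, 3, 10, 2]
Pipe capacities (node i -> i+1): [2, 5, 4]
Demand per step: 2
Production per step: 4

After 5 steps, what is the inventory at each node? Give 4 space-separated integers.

Step 1: demand=2,sold=2 ship[2->3]=4 ship[1->2]=3 ship[0->1]=2 prod=4 -> inv=[10 2 9 4]
Step 2: demand=2,sold=2 ship[2->3]=4 ship[1->2]=2 ship[0->1]=2 prod=4 -> inv=[12 2 7 6]
Step 3: demand=2,sold=2 ship[2->3]=4 ship[1->2]=2 ship[0->1]=2 prod=4 -> inv=[14 2 5 8]
Step 4: demand=2,sold=2 ship[2->3]=4 ship[1->2]=2 ship[0->1]=2 prod=4 -> inv=[16 2 3 10]
Step 5: demand=2,sold=2 ship[2->3]=3 ship[1->2]=2 ship[0->1]=2 prod=4 -> inv=[18 2 2 11]

18 2 2 11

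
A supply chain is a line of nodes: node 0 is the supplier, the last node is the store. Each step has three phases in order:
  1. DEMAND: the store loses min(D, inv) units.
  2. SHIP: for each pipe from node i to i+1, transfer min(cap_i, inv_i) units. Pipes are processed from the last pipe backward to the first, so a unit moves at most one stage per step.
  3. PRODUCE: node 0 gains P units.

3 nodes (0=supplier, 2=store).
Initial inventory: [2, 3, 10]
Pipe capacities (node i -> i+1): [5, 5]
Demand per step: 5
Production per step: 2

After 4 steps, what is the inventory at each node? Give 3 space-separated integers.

Step 1: demand=5,sold=5 ship[1->2]=3 ship[0->1]=2 prod=2 -> inv=[2 2 8]
Step 2: demand=5,sold=5 ship[1->2]=2 ship[0->1]=2 prod=2 -> inv=[2 2 5]
Step 3: demand=5,sold=5 ship[1->2]=2 ship[0->1]=2 prod=2 -> inv=[2 2 2]
Step 4: demand=5,sold=2 ship[1->2]=2 ship[0->1]=2 prod=2 -> inv=[2 2 2]

2 2 2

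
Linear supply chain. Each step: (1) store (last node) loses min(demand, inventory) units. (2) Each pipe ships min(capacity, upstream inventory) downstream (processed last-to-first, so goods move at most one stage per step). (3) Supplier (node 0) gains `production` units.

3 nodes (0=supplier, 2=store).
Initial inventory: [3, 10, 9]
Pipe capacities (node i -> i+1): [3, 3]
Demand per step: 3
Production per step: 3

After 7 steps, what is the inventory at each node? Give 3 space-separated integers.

Step 1: demand=3,sold=3 ship[1->2]=3 ship[0->1]=3 prod=3 -> inv=[3 10 9]
Step 2: demand=3,sold=3 ship[1->2]=3 ship[0->1]=3 prod=3 -> inv=[3 10 9]
Step 3: demand=3,sold=3 ship[1->2]=3 ship[0->1]=3 prod=3 -> inv=[3 10 9]
Step 4: demand=3,sold=3 ship[1->2]=3 ship[0->1]=3 prod=3 -> inv=[3 10 9]
Step 5: demand=3,sold=3 ship[1->2]=3 ship[0->1]=3 prod=3 -> inv=[3 10 9]
Step 6: demand=3,sold=3 ship[1->2]=3 ship[0->1]=3 prod=3 -> inv=[3 10 9]
Step 7: demand=3,sold=3 ship[1->2]=3 ship[0->1]=3 prod=3 -> inv=[3 10 9]

3 10 9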